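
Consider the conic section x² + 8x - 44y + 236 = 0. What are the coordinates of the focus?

(-4, 16)

Only x is squared. Complete the square in x: (x + 4)² = 44(y - 5).
Vertex (-4, 5); 4p = 44 so p = 11. Opens up.
Focus is p units from the vertex along the axis: (h, k + p).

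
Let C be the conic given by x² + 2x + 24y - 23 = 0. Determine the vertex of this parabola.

Only x is squared. Complete the square in x: (x + 1)² = -24(y - 1).
Vertex (-1, 1); 4p = -24 so p = -6. Opens down.

(-1, 1)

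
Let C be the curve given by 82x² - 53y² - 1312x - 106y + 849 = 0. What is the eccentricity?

Rearranging, 82(x² - 16x) -53(y² + 2y) = -849.
82(x - 8)² -53(y + 1)² = -849 + 5248 - 53 = 4346
Divide by 4346: (x - 8)²/53 - (y + 1)²/82 = 1
Hyperbola, center (8, -1), transverse axis horizontal; a² = 53, b² = 82.
c² = a² + b² = 135, so c = 3√15.
e = c/a = 3√15/√53 = 3√795/53.

e = 3√795/53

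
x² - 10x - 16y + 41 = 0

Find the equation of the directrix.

Only x is squared. Complete the square in x: (x - 5)² = 16(y - 1).
Vertex (5, 1); 4p = 16 so p = 4. Opens up.
Directrix is the horizontal line y = k − p = 1 − (4) = -3.

y = -3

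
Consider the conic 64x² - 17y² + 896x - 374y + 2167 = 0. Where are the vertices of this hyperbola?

Group: 64(x² + 14x) -17(y² + 22y) = -2167
64(x + 7)² -17(y + 11)² = -2167 + 3136 - 2057 = -1088
Dividing both sides by -1088: (y + 11)²/64 - (x + 7)²/17 = 1
Hyperbola, center (-7, -11), transverse axis vertical; a² = 64, b² = 17.
a = 8. Vertices at (h, k ± a).

(-7, -19) and (-7, -3)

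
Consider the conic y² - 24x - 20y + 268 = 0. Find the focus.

(13, 10)

Only y is squared. Complete the square in y: (y - 10)² = 24(x - 7).
Vertex (7, 10); 4p = 24 so p = 6. Opens right.
Focus is p units from the vertex along the axis: (h + p, k).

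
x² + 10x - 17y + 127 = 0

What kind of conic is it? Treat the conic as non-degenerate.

parabola

No xy term. Coefficients of x² and y² are A = 1, C = 0.
Exactly one squared variable ⇒ parabola.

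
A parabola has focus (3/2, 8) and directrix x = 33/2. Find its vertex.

(9, 8)

The vertex is the midpoint between the focus and the directrix along the axis of symmetry.
Axis is horizontal (directrix is vertical). Vertex x-coordinate = (3/2 + 33/2)/2 = 9; y-coordinate = 8.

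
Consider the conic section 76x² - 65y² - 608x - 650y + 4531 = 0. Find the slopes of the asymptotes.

2√1235/65 and -2√1235/65

Group: 76(x² - 8x) -65(y² + 10y) = -4531
Complete the square in x and y: 76(x - 4)² -65(y + 5)² = -4531 + 1216 - 1625 = -4940
Dividing both sides by -4940: (y + 5)²/76 - (x - 4)²/65 = 1
Hyperbola, center (4, -5), transverse axis vertical; a² = 76, b² = 65.
For a vertical hyperbola the asymptotes have slope ±a/b.
Here that is ±2√19/√65 = ±2√1235/65.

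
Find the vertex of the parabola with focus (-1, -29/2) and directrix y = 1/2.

The vertex is the midpoint between the focus and the directrix along the axis of symmetry.
Axis is vertical (directrix is horizontal). Vertex y-coordinate = (-29/2 + 1/2)/2 = -7; x-coordinate = -1.

(-1, -7)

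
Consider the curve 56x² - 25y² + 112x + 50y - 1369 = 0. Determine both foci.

(-10, 1) and (8, 1)

Group: 56(x² + 2x) -25(y² - 2y) = 1369
Completing the square gives 56(x + 1)² -25(y - 1)² = 1369 + 56 - 25 = 1400.
Divide by 1400: (x + 1)²/25 - (y - 1)²/56 = 1
Hyperbola, center (-1, 1), transverse axis horizontal; a² = 25, b² = 56.
c² = a² + b² = 25 + 56 = 81, so c = 9.
Foci lie on the horizontal axis through the center: (h ± c, k).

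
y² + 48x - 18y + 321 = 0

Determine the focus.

(-17, 9)

Only y is squared. Complete the square in y: (y - 9)² = -48(x + 5).
Vertex (-5, 9); 4p = -48 so p = -12. Opens left.
Focus is p units from the vertex along the axis: (h + p, k).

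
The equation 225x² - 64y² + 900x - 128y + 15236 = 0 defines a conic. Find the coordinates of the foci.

Group: 225(x² + 4x) -64(y² + 2y) = -15236
225(x + 2)² -64(y + 1)² = -15236 + 900 - 64 = -14400
Divide by -14400: (y + 1)²/225 - (x + 2)²/64 = 1
Hyperbola, center (-2, -1), transverse axis vertical; a² = 225, b² = 64.
c² = a² + b² = 225 + 64 = 289, so c = 17.
Foci lie on the vertical axis through the center: (h, k ± c).

(-2, -18) and (-2, 16)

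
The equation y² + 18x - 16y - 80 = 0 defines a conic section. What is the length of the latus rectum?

18

Only y is squared. Complete the square in y: (y - 8)² = -18(x - 8).
Vertex (8, 8); 4p = -18 so p = -9/2. Opens left.
Latus rectum length = |4p| = 18.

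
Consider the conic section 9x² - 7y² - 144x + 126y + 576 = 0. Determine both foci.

(8, -3) and (8, 21)

Rearranging, 9(x² - 16x) -7(y² - 18y) = -576.
Complete the square: 9(x - 8)² -7(y - 9)² = -576 + 576 - 567 = -567
Dividing both sides by -567: (y - 9)²/81 - (x - 8)²/63 = 1
Hyperbola, center (8, 9), transverse axis vertical; a² = 81, b² = 63.
c² = a² + b² = 81 + 63 = 144, so c = 12.
Foci lie on the vertical axis through the center: (h, k ± c).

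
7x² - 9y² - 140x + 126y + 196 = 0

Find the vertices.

(7, 7) and (13, 7)

Collect terms: 7(x² - 20x) -9(y² - 14y) = -196
Complete the square in x and y: 7(x - 10)² -9(y - 7)² = -196 + 700 - 441 = 63
Divide through by 63 to get (x - 10)²/9 - (y - 7)²/7 = 1.
Hyperbola, center (10, 7), transverse axis horizontal; a² = 9, b² = 7.
a = 3. Vertices at (h ± a, k).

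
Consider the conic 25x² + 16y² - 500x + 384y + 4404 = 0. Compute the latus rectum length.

32/5

Collect terms: 25(x² - 20x) + 16(y² + 24y) = -4404
Complete the square: 25(x - 10)² + 16(y + 12)² = -4404 + 2500 + 2304 = 400
Divide by 400: (x - 10)²/16 + (y + 12)²/25 = 1
Ellipse, center (10, -12), major axis vertical; a² = 25, b² = 16.
Latus rectum length = 2b²/a = 2·16/5 = 32/5.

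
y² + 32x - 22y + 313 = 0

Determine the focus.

Only y is squared. Complete the square in y: (y - 11)² = -32(x + 6).
Vertex (-6, 11); 4p = -32 so p = -8. Opens left.
Focus is p units from the vertex along the axis: (h + p, k).

(-14, 11)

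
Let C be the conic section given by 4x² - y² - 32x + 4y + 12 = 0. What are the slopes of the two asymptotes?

4(x² - 8x) -(y² - 4y) = -12
Complete the square in x and y: 4(x - 4)² -(y - 2)² = -12 + 64 - 4 = 48
Divide by 48: (x - 4)²/12 - (y - 2)²/48 = 1
Hyperbola, center (4, 2), transverse axis horizontal; a² = 12, b² = 48.
For a horizontal hyperbola the asymptotes have slope ±b/a.
Here that is ±4√3/2√3 = ±2.

2 and -2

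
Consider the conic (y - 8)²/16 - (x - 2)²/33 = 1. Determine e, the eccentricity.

e = 7/4

Center (2, 8). The positive term is the y-term, so the transverse axis is vertical; a² = 16, b² = 33.
c² = a² + b² = 49, so c = 7.
e = c/a = 7/4.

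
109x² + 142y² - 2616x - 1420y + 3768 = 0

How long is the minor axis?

2√109

Rearranging, 109(x² - 24x) + 142(y² - 10y) = -3768.
Complete the square in x and y: 109(x - 12)² + 142(y - 5)² = -3768 + 15696 + 3550 = 15478
Divide by 15478: (x - 12)²/142 + (y - 5)²/109 = 1
Ellipse, center (12, 5), major axis horizontal; a² = 142, b² = 109.
b² = 109 so b = √109; the minor axis has length 2b = 2√109.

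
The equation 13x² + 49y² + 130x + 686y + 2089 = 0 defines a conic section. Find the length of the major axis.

Rearranging, 13(x² + 10x) + 49(y² + 14y) = -2089.
Completing the square gives 13(x + 5)² + 49(y + 7)² = -2089 + 325 + 2401 = 637.
Dividing both sides by 637: (x + 5)²/49 + (y + 7)²/13 = 1
Ellipse, center (-5, -7), major axis horizontal; a² = 49, b² = 13.
a² = 49 so a = 7; the major axis has length 2a = 14.

14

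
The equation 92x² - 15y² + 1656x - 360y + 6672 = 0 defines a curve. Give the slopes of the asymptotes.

2√345/15 and -2√345/15

Rearranging, 92(x² + 18x) -15(y² + 24y) = -6672.
Complete the square: 92(x + 9)² -15(y + 12)² = -6672 + 7452 - 2160 = -1380
Divide through by -1380 to get (y + 12)²/92 - (x + 9)²/15 = 1.
Hyperbola, center (-9, -12), transverse axis vertical; a² = 92, b² = 15.
For a vertical hyperbola the asymptotes have slope ±a/b.
Here that is ±2√23/√15 = ±2√345/15.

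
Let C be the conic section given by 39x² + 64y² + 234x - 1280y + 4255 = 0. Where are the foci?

Collect terms: 39(x² + 6x) + 64(y² - 20y) = -4255
Complete the square in x and y: 39(x + 3)² + 64(y - 10)² = -4255 + 351 + 6400 = 2496
Dividing both sides by 2496: (x + 3)²/64 + (y - 10)²/39 = 1
Ellipse, center (-3, 10), major axis horizontal; a² = 64, b² = 39.
c² = a² - b² = 64 - 39 = 25, so c = 5.
Foci lie on the horizontal axis through the center: (h ± c, k).

(-8, 10) and (2, 10)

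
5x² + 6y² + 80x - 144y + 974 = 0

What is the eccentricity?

Group the x- and y-terms: 5(x² + 16x) + 6(y² - 24y) = -974
5(x + 8)² + 6(y - 12)² = -974 + 320 + 864 = 210
Divide by 210: (x + 8)²/42 + (y - 12)²/35 = 1
Ellipse, center (-8, 12), major axis horizontal; a² = 42, b² = 35.
c² = a² - b² = 7, so c = √7.
e = c/a = √7/√42 = √6/6.

e = √6/6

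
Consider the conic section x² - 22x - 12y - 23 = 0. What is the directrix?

y = -15

Only x is squared. Complete the square in x: (x - 11)² = 12(y + 12).
Vertex (11, -12); 4p = 12 so p = 3. Opens up.
Directrix is the horizontal line y = k − p = -12 − (3) = -15.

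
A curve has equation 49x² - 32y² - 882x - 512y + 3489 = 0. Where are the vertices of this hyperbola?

49(x² - 18x) -32(y² + 16y) = -3489
Complete the square: 49(x - 9)² -32(y + 8)² = -3489 + 3969 - 2048 = -1568
Divide through by -1568 to get (y + 8)²/49 - (x - 9)²/32 = 1.
Hyperbola, center (9, -8), transverse axis vertical; a² = 49, b² = 32.
a = 7. Vertices at (h, k ± a).

(9, -15) and (9, -1)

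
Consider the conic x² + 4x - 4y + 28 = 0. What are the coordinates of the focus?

(-2, 7)

Only x is squared. Complete the square in x: (x + 2)² = 4(y - 6).
Vertex (-2, 6); 4p = 4 so p = 1. Opens up.
Focus is p units from the vertex along the axis: (h, k + p).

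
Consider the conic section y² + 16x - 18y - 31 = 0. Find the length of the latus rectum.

Only y is squared. Complete the square in y: (y - 9)² = -16(x - 7).
Vertex (7, 9); 4p = -16 so p = -4. Opens left.
Latus rectum length = |4p| = 16.

16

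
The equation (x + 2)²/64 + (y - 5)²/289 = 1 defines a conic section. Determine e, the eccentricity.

e = 15/17

Center (-2, 5). The larger denominator 289 sits under the y-term, so the major axis is vertical; a² = 289, b² = 64.
c² = a² - b² = 225, so c = 15.
e = c/a = 15/17.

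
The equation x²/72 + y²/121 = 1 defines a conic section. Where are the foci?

Center (0, 0). The larger denominator 121 sits under the y-term, so the major axis is vertical; a² = 121, b² = 72.
c² = a² - b² = 121 - 72 = 49, so c = 7.
Foci lie on the vertical axis through the center: (h, k ± c).

(0, -7) and (0, 7)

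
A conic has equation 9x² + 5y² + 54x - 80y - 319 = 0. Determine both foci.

(-3, 0) and (-3, 16)

Group: 9(x² + 6x) + 5(y² - 16y) = 319
Complete the square in x and y: 9(x + 3)² + 5(y - 8)² = 319 + 81 + 320 = 720
Dividing both sides by 720: (x + 3)²/80 + (y - 8)²/144 = 1
Ellipse, center (-3, 8), major axis vertical; a² = 144, b² = 80.
c² = a² - b² = 144 - 80 = 64, so c = 8.
Foci lie on the vertical axis through the center: (h, k ± c).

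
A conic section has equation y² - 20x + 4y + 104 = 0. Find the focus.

(10, -2)

Only y is squared. Complete the square in y: (y + 2)² = 20(x - 5).
Vertex (5, -2); 4p = 20 so p = 5. Opens right.
Focus is p units from the vertex along the axis: (h + p, k).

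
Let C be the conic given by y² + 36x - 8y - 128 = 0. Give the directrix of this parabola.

x = 13

Only y is squared. Complete the square in y: (y - 4)² = -36(x - 4).
Vertex (4, 4); 4p = -36 so p = -9. Opens left.
Directrix is the vertical line x = h − p = 4 − (-9) = 13.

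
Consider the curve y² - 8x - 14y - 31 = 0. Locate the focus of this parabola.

Only y is squared. Complete the square in y: (y - 7)² = 8(x + 10).
Vertex (-10, 7); 4p = 8 so p = 2. Opens right.
Focus is p units from the vertex along the axis: (h + p, k).

(-8, 7)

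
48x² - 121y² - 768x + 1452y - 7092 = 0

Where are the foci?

(-5, 6) and (21, 6)

Collect terms: 48(x² - 16x) -121(y² - 12y) = 7092
Complete the square: 48(x - 8)² -121(y - 6)² = 7092 + 3072 - 4356 = 5808
Divide through by 5808 to get (x - 8)²/121 - (y - 6)²/48 = 1.
Hyperbola, center (8, 6), transverse axis horizontal; a² = 121, b² = 48.
c² = a² + b² = 121 + 48 = 169, so c = 13.
Foci lie on the horizontal axis through the center: (h ± c, k).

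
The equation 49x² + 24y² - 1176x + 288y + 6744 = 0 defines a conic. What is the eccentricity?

e = 5/7

Rearranging, 49(x² - 24x) + 24(y² + 12y) = -6744.
Complete the square: 49(x - 12)² + 24(y + 6)² = -6744 + 7056 + 864 = 1176
Dividing both sides by 1176: (x - 12)²/24 + (y + 6)²/49 = 1
Ellipse, center (12, -6), major axis vertical; a² = 49, b² = 24.
c² = a² - b² = 25, so c = 5.
e = c/a = 5/7.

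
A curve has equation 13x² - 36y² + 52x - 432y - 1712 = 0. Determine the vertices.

(-8, -6) and (4, -6)

Rearranging, 13(x² + 4x) -36(y² + 12y) = 1712.
Complete the square in x and y: 13(x + 2)² -36(y + 6)² = 1712 + 52 - 1296 = 468
Divide through by 468 to get (x + 2)²/36 - (y + 6)²/13 = 1.
Hyperbola, center (-2, -6), transverse axis horizontal; a² = 36, b² = 13.
a = 6. Vertices at (h ± a, k).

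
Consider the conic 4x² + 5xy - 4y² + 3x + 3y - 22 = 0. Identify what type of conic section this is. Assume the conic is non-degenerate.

hyperbola

A = 4, B = 5, C = -4.
Discriminant B² − 4AC = 5² − 4·4·(-4) = 89.
B² − 4AC > 0 ⇒ hyperbola.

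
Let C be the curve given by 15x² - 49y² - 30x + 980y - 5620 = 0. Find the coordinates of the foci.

(-7, 10) and (9, 10)

15(x² - 2x) -49(y² - 20y) = 5620
Complete the square in x and y: 15(x - 1)² -49(y - 10)² = 5620 + 15 - 4900 = 735
Divide by 735: (x - 1)²/49 - (y - 10)²/15 = 1
Hyperbola, center (1, 10), transverse axis horizontal; a² = 49, b² = 15.
c² = a² + b² = 49 + 15 = 64, so c = 8.
Foci lie on the horizontal axis through the center: (h ± c, k).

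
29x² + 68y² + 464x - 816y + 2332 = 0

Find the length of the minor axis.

2√29

Group: 29(x² + 16x) + 68(y² - 12y) = -2332
Complete the square in x and y: 29(x + 8)² + 68(y - 6)² = -2332 + 1856 + 2448 = 1972
Divide by 1972: (x + 8)²/68 + (y - 6)²/29 = 1
Ellipse, center (-8, 6), major axis horizontal; a² = 68, b² = 29.
b² = 29 so b = √29; the minor axis has length 2b = 2√29.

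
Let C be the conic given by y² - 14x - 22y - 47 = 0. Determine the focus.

(-17/2, 11)

Only y is squared. Complete the square in y: (y - 11)² = 14(x + 12).
Vertex (-12, 11); 4p = 14 so p = 7/2. Opens right.
Focus is p units from the vertex along the axis: (h + p, k).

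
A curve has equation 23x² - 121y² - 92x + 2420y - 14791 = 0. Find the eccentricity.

Rearranging, 23(x² - 4x) -121(y² - 20y) = 14791.
Completing the square gives 23(x - 2)² -121(y - 10)² = 14791 + 92 - 12100 = 2783.
Dividing both sides by 2783: (x - 2)²/121 - (y - 10)²/23 = 1
Hyperbola, center (2, 10), transverse axis horizontal; a² = 121, b² = 23.
c² = a² + b² = 144, so c = 12.
e = c/a = 12/11.

e = 12/11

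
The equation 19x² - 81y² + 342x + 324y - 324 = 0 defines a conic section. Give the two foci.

(-19, 2) and (1, 2)

Group the x- and y-terms: 19(x² + 18x) -81(y² - 4y) = 324
Completing the square gives 19(x + 9)² -81(y - 2)² = 324 + 1539 - 324 = 1539.
Divide by 1539: (x + 9)²/81 - (y - 2)²/19 = 1
Hyperbola, center (-9, 2), transverse axis horizontal; a² = 81, b² = 19.
c² = a² + b² = 81 + 19 = 100, so c = 10.
Foci lie on the horizontal axis through the center: (h ± c, k).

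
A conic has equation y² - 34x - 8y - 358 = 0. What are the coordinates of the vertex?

(-11, 4)

Only y is squared. Complete the square in y: (y - 4)² = 34(x + 11).
Vertex (-11, 4); 4p = 34 so p = 17/2. Opens right.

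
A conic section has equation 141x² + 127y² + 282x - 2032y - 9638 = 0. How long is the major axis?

Group: 141(x² + 2x) + 127(y² - 16y) = 9638
Complete the square in x and y: 141(x + 1)² + 127(y - 8)² = 9638 + 141 + 8128 = 17907
Dividing both sides by 17907: (x + 1)²/127 + (y - 8)²/141 = 1
Ellipse, center (-1, 8), major axis vertical; a² = 141, b² = 127.
a² = 141 so a = √141; the major axis has length 2a = 2√141.

2√141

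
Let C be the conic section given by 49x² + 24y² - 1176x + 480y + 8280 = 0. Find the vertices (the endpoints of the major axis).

(12, -17) and (12, -3)

49(x² - 24x) + 24(y² + 20y) = -8280
Complete the square: 49(x - 12)² + 24(y + 10)² = -8280 + 7056 + 2400 = 1176
Dividing both sides by 1176: (x - 12)²/24 + (y + 10)²/49 = 1
Ellipse, center (12, -10), major axis vertical; a² = 49, b² = 24.
a = 7. Vertices at (h, k ± a).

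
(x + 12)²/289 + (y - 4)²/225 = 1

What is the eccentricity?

Center (-12, 4). The larger denominator 289 sits under the x-term, so the major axis is horizontal; a² = 289, b² = 225.
c² = a² - b² = 64, so c = 8.
e = c/a = 8/17.

e = 8/17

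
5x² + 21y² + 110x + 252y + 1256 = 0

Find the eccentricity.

Group: 5(x² + 22x) + 21(y² + 12y) = -1256
5(x + 11)² + 21(y + 6)² = -1256 + 605 + 756 = 105
Divide through by 105 to get (x + 11)²/21 + (y + 6)²/5 = 1.
Ellipse, center (-11, -6), major axis horizontal; a² = 21, b² = 5.
c² = a² - b² = 16, so c = 4.
e = c/a = 4/√21 = 4√21/21.

e = 4√21/21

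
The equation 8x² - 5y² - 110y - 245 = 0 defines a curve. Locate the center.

Group the x- and y-terms: 8x² -5(y² + 22y) = 245
Completing the square gives 8x² -5(y + 11)² = 245 + 0 - 605 = -360.
Divide through by -360 to get (y + 11)²/72 - x²/45 = 1.
Hyperbola with center (0, -11).

(0, -11)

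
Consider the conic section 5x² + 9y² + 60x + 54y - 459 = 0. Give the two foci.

(-14, -3) and (2, -3)

Collect terms: 5(x² + 12x) + 9(y² + 6y) = 459
Complete the square: 5(x + 6)² + 9(y + 3)² = 459 + 180 + 81 = 720
Divide through by 720 to get (x + 6)²/144 + (y + 3)²/80 = 1.
Ellipse, center (-6, -3), major axis horizontal; a² = 144, b² = 80.
c² = a² - b² = 144 - 80 = 64, so c = 8.
Foci lie on the horizontal axis through the center: (h ± c, k).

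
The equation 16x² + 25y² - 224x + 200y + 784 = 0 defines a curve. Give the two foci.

(4, -4) and (10, -4)

Group the x- and y-terms: 16(x² - 14x) + 25(y² + 8y) = -784
16(x - 7)² + 25(y + 4)² = -784 + 784 + 400 = 400
Divide by 400: (x - 7)²/25 + (y + 4)²/16 = 1
Ellipse, center (7, -4), major axis horizontal; a² = 25, b² = 16.
c² = a² - b² = 25 - 16 = 9, so c = 3.
Foci lie on the horizontal axis through the center: (h ± c, k).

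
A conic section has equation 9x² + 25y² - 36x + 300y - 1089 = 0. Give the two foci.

9(x² - 4x) + 25(y² + 12y) = 1089
Completing the square gives 9(x - 2)² + 25(y + 6)² = 1089 + 36 + 900 = 2025.
Dividing both sides by 2025: (x - 2)²/225 + (y + 6)²/81 = 1
Ellipse, center (2, -6), major axis horizontal; a² = 225, b² = 81.
c² = a² - b² = 225 - 81 = 144, so c = 12.
Foci lie on the horizontal axis through the center: (h ± c, k).

(-10, -6) and (14, -6)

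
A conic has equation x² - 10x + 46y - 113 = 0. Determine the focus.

Only x is squared. Complete the square in x: (x - 5)² = -46(y - 3).
Vertex (5, 3); 4p = -46 so p = -23/2. Opens down.
Focus is p units from the vertex along the axis: (h, k + p).

(5, -17/2)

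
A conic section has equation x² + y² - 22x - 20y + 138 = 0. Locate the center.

(11, 10)

Group: (x² - 22x) + (y² - 20y) = -138
(x - 11)² + (y - 10)² = -138 + 121 + 100 = 83
So (x - 11)² + (y - 10)² = 83.
Circle centered at (11, 10) with r² = 83.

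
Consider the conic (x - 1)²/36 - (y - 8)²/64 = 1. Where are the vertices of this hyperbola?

(-5, 8) and (7, 8)

Center (1, 8). The positive term is the x-term, so the transverse axis is horizontal; a² = 36, b² = 64.
a = 6. Vertices at (h ± a, k).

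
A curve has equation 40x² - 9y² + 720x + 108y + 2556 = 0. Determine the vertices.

(-12, 6) and (-6, 6)

Collect terms: 40(x² + 18x) -9(y² - 12y) = -2556
Completing the square gives 40(x + 9)² -9(y - 6)² = -2556 + 3240 - 324 = 360.
Divide through by 360 to get (x + 9)²/9 - (y - 6)²/40 = 1.
Hyperbola, center (-9, 6), transverse axis horizontal; a² = 9, b² = 40.
a = 3. Vertices at (h ± a, k).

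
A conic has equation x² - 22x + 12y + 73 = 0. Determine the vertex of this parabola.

(11, 4)

Only x is squared. Complete the square in x: (x - 11)² = -12(y - 4).
Vertex (11, 4); 4p = -12 so p = -3. Opens down.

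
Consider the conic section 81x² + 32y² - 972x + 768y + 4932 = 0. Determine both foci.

Group: 81(x² - 12x) + 32(y² + 24y) = -4932
81(x - 6)² + 32(y + 12)² = -4932 + 2916 + 4608 = 2592
Divide through by 2592 to get (x - 6)²/32 + (y + 12)²/81 = 1.
Ellipse, center (6, -12), major axis vertical; a² = 81, b² = 32.
c² = a² - b² = 81 - 32 = 49, so c = 7.
Foci lie on the vertical axis through the center: (h, k ± c).

(6, -19) and (6, -5)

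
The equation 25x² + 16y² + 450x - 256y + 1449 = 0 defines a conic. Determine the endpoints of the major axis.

(-9, -2) and (-9, 18)

Collect terms: 25(x² + 18x) + 16(y² - 16y) = -1449
Complete the square: 25(x + 9)² + 16(y - 8)² = -1449 + 2025 + 1024 = 1600
Divide by 1600: (x + 9)²/64 + (y - 8)²/100 = 1
Ellipse, center (-9, 8), major axis vertical; a² = 100, b² = 64.
a = 10. Vertices at (h, k ± a).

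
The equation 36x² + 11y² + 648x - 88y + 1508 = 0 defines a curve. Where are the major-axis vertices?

Rearranging, 36(x² + 18x) + 11(y² - 8y) = -1508.
Completing the square gives 36(x + 9)² + 11(y - 4)² = -1508 + 2916 + 176 = 1584.
Divide through by 1584 to get (x + 9)²/44 + (y - 4)²/144 = 1.
Ellipse, center (-9, 4), major axis vertical; a² = 144, b² = 44.
a = 12. Vertices at (h, k ± a).

(-9, -8) and (-9, 16)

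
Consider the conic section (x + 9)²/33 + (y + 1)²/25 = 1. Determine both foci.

Center (-9, -1). The larger denominator 33 sits under the x-term, so the major axis is horizontal; a² = 33, b² = 25.
c² = a² - b² = 33 - 25 = 8, so c = 2√2.
Foci lie on the horizontal axis through the center: (h ± c, k).

(-9 - 2√2, -1) and (-9 + 2√2, -1)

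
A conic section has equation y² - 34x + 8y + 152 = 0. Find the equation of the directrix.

Only y is squared. Complete the square in y: (y + 4)² = 34(x - 4).
Vertex (4, -4); 4p = 34 so p = 17/2. Opens right.
Directrix is the vertical line x = h − p = 4 − (17/2) = -9/2.

x = -9/2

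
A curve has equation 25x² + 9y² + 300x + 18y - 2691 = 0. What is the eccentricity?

e = 4/5

25(x² + 12x) + 9(y² + 2y) = 2691
Complete the square: 25(x + 6)² + 9(y + 1)² = 2691 + 900 + 9 = 3600
Divide by 3600: (x + 6)²/144 + (y + 1)²/400 = 1
Ellipse, center (-6, -1), major axis vertical; a² = 400, b² = 144.
c² = a² - b² = 256, so c = 16.
e = c/a = 16/20 = 4/5.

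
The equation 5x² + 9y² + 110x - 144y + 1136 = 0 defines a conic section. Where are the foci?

Collect terms: 5(x² + 22x) + 9(y² - 16y) = -1136
Completing the square gives 5(x + 11)² + 9(y - 8)² = -1136 + 605 + 576 = 45.
Dividing both sides by 45: (x + 11)²/9 + (y - 8)²/5 = 1
Ellipse, center (-11, 8), major axis horizontal; a² = 9, b² = 5.
c² = a² - b² = 9 - 5 = 4, so c = 2.
Foci lie on the horizontal axis through the center: (h ± c, k).

(-13, 8) and (-9, 8)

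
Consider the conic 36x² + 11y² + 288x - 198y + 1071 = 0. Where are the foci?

(-4, 4) and (-4, 14)

Group: 36(x² + 8x) + 11(y² - 18y) = -1071
Completing the square gives 36(x + 4)² + 11(y - 9)² = -1071 + 576 + 891 = 396.
Divide by 396: (x + 4)²/11 + (y - 9)²/36 = 1
Ellipse, center (-4, 9), major axis vertical; a² = 36, b² = 11.
c² = a² - b² = 36 - 11 = 25, so c = 5.
Foci lie on the vertical axis through the center: (h, k ± c).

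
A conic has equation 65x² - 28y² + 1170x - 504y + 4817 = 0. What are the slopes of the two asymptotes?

Collect terms: 65(x² + 18x) -28(y² + 18y) = -4817
65(x + 9)² -28(y + 9)² = -4817 + 5265 - 2268 = -1820
Dividing both sides by -1820: (y + 9)²/65 - (x + 9)²/28 = 1
Hyperbola, center (-9, -9), transverse axis vertical; a² = 65, b² = 28.
For a vertical hyperbola the asymptotes have slope ±a/b.
Here that is ±√65/2√7 = ±√455/14.

√455/14 and -√455/14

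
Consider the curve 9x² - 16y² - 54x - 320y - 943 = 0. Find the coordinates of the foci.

Group the x- and y-terms: 9(x² - 6x) -16(y² + 20y) = 943
Complete the square: 9(x - 3)² -16(y + 10)² = 943 + 81 - 1600 = -576
Divide through by -576 to get (y + 10)²/36 - (x - 3)²/64 = 1.
Hyperbola, center (3, -10), transverse axis vertical; a² = 36, b² = 64.
c² = a² + b² = 36 + 64 = 100, so c = 10.
Foci lie on the vertical axis through the center: (h, k ± c).

(3, -20) and (3, 0)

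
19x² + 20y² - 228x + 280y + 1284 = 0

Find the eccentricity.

19(x² - 12x) + 20(y² + 14y) = -1284
Complete the square: 19(x - 6)² + 20(y + 7)² = -1284 + 684 + 980 = 380
Divide by 380: (x - 6)²/20 + (y + 7)²/19 = 1
Ellipse, center (6, -7), major axis horizontal; a² = 20, b² = 19.
c² = a² - b² = 1, so c = 1.
e = c/a = 1/2√5 = √5/10.

e = √5/10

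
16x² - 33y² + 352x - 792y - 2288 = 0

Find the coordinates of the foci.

16(x² + 22x) -33(y² + 24y) = 2288
Complete the square in x and y: 16(x + 11)² -33(y + 12)² = 2288 + 1936 - 4752 = -528
Divide through by -528 to get (y + 12)²/16 - (x + 11)²/33 = 1.
Hyperbola, center (-11, -12), transverse axis vertical; a² = 16, b² = 33.
c² = a² + b² = 16 + 33 = 49, so c = 7.
Foci lie on the vertical axis through the center: (h, k ± c).

(-11, -19) and (-11, -5)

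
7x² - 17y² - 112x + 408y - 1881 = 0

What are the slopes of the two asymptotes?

7(x² - 16x) -17(y² - 24y) = 1881
Complete the square in x and y: 7(x - 8)² -17(y - 12)² = 1881 + 448 - 2448 = -119
Divide through by -119 to get (y - 12)²/7 - (x - 8)²/17 = 1.
Hyperbola, center (8, 12), transverse axis vertical; a² = 7, b² = 17.
For a vertical hyperbola the asymptotes have slope ±a/b.
Here that is ±√7/√17 = ±√119/17.

√119/17 and -√119/17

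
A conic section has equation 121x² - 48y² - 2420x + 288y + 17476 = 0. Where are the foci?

Collect terms: 121(x² - 20x) -48(y² - 6y) = -17476
121(x - 10)² -48(y - 3)² = -17476 + 12100 - 432 = -5808
Divide through by -5808 to get (y - 3)²/121 - (x - 10)²/48 = 1.
Hyperbola, center (10, 3), transverse axis vertical; a² = 121, b² = 48.
c² = a² + b² = 121 + 48 = 169, so c = 13.
Foci lie on the vertical axis through the center: (h, k ± c).

(10, -10) and (10, 16)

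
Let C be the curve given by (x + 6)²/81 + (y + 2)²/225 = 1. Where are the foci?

(-6, -14) and (-6, 10)

Center (-6, -2). The larger denominator 225 sits under the y-term, so the major axis is vertical; a² = 225, b² = 81.
c² = a² - b² = 225 - 81 = 144, so c = 12.
Foci lie on the vertical axis through the center: (h, k ± c).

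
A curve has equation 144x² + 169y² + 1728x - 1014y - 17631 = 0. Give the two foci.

144(x² + 12x) + 169(y² - 6y) = 17631
Complete the square in x and y: 144(x + 6)² + 169(y - 3)² = 17631 + 5184 + 1521 = 24336
Dividing both sides by 24336: (x + 6)²/169 + (y - 3)²/144 = 1
Ellipse, center (-6, 3), major axis horizontal; a² = 169, b² = 144.
c² = a² - b² = 169 - 144 = 25, so c = 5.
Foci lie on the horizontal axis through the center: (h ± c, k).

(-11, 3) and (-1, 3)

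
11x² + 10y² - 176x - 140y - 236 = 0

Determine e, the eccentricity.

Group the x- and y-terms: 11(x² - 16x) + 10(y² - 14y) = 236
Complete the square: 11(x - 8)² + 10(y - 7)² = 236 + 704 + 490 = 1430
Divide through by 1430 to get (x - 8)²/130 + (y - 7)²/143 = 1.
Ellipse, center (8, 7), major axis vertical; a² = 143, b² = 130.
c² = a² - b² = 13, so c = √13.
e = c/a = √13/√143 = √11/11.

e = √11/11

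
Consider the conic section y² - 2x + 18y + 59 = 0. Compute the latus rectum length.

2

Only y is squared. Complete the square in y: (y + 9)² = 2(x + 11).
Vertex (-11, -9); 4p = 2 so p = 1/2. Opens right.
Latus rectum length = |4p| = 2.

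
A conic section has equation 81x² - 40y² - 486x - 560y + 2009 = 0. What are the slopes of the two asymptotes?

Group: 81(x² - 6x) -40(y² + 14y) = -2009
Completing the square gives 81(x - 3)² -40(y + 7)² = -2009 + 729 - 1960 = -3240.
Dividing both sides by -3240: (y + 7)²/81 - (x - 3)²/40 = 1
Hyperbola, center (3, -7), transverse axis vertical; a² = 81, b² = 40.
For a vertical hyperbola the asymptotes have slope ±a/b.
Here that is ±9/2√10 = ±9√10/20.

9√10/20 and -9√10/20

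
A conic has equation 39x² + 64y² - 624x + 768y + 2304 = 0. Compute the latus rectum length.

39/4

Group: 39(x² - 16x) + 64(y² + 12y) = -2304
Complete the square: 39(x - 8)² + 64(y + 6)² = -2304 + 2496 + 2304 = 2496
Dividing both sides by 2496: (x - 8)²/64 + (y + 6)²/39 = 1
Ellipse, center (8, -6), major axis horizontal; a² = 64, b² = 39.
Latus rectum length = 2b²/a = 2·39/8 = 39/4.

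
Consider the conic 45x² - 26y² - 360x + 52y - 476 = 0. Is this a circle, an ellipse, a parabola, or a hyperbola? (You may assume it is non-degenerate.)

hyperbola

No xy term. Coefficients of x² and y² are A = 45, C = -26.
A and C have opposite signs ⇒ hyperbola.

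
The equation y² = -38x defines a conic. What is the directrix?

Vertex (0, 0); 4p = -38 so p = -19/2. Opens left.
Directrix is the vertical line x = h − p = 0 − (-19/2) = 19/2.

x = 19/2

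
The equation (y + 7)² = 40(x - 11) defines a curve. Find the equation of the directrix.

x = 1

Vertex (11, -7); 4p = 40 so p = 10. Opens right.
Directrix is the vertical line x = h − p = 11 − (10) = 1.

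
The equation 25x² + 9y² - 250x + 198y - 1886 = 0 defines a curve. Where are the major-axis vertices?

Collect terms: 25(x² - 10x) + 9(y² + 22y) = 1886
Complete the square in x and y: 25(x - 5)² + 9(y + 11)² = 1886 + 625 + 1089 = 3600
Divide by 3600: (x - 5)²/144 + (y + 11)²/400 = 1
Ellipse, center (5, -11), major axis vertical; a² = 400, b² = 144.
a = 20. Vertices at (h, k ± a).

(5, -31) and (5, 9)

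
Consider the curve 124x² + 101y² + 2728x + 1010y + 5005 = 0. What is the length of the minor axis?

2√101

Group: 124(x² + 22x) + 101(y² + 10y) = -5005
Complete the square in x and y: 124(x + 11)² + 101(y + 5)² = -5005 + 15004 + 2525 = 12524
Divide by 12524: (x + 11)²/101 + (y + 5)²/124 = 1
Ellipse, center (-11, -5), major axis vertical; a² = 124, b² = 101.
b² = 101 so b = √101; the minor axis has length 2b = 2√101.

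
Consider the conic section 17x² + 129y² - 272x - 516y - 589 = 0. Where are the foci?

Group the x- and y-terms: 17(x² - 16x) + 129(y² - 4y) = 589
Completing the square gives 17(x - 8)² + 129(y - 2)² = 589 + 1088 + 516 = 2193.
Divide through by 2193 to get (x - 8)²/129 + (y - 2)²/17 = 1.
Ellipse, center (8, 2), major axis horizontal; a² = 129, b² = 17.
c² = a² - b² = 129 - 17 = 112, so c = 4√7.
Foci lie on the horizontal axis through the center: (h ± c, k).

(8 - 4√7, 2) and (8 + 4√7, 2)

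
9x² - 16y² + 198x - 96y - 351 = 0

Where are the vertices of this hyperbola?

(-23, -3) and (1, -3)

Rearranging, 9(x² + 22x) -16(y² + 6y) = 351.
Complete the square: 9(x + 11)² -16(y + 3)² = 351 + 1089 - 144 = 1296
Dividing both sides by 1296: (x + 11)²/144 - (y + 3)²/81 = 1
Hyperbola, center (-11, -3), transverse axis horizontal; a² = 144, b² = 81.
a = 12. Vertices at (h ± a, k).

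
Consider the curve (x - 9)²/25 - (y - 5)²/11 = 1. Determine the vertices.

Center (9, 5). The positive term is the x-term, so the transverse axis is horizontal; a² = 25, b² = 11.
a = 5. Vertices at (h ± a, k).

(4, 5) and (14, 5)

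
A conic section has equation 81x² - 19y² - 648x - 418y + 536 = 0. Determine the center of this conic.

81(x² - 8x) -19(y² + 22y) = -536
81(x - 4)² -19(y + 11)² = -536 + 1296 - 2299 = -1539
Dividing both sides by -1539: (y + 11)²/81 - (x - 4)²/19 = 1
Hyperbola with center (4, -11).

(4, -11)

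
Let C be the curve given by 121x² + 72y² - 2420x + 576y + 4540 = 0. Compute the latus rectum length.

Collect terms: 121(x² - 20x) + 72(y² + 8y) = -4540
121(x - 10)² + 72(y + 4)² = -4540 + 12100 + 1152 = 8712
Dividing both sides by 8712: (x - 10)²/72 + (y + 4)²/121 = 1
Ellipse, center (10, -4), major axis vertical; a² = 121, b² = 72.
Latus rectum length = 2b²/a = 2·72/11 = 144/11.

144/11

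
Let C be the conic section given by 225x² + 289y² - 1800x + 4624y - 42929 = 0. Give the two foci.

(-4, -8) and (12, -8)

Group the x- and y-terms: 225(x² - 8x) + 289(y² + 16y) = 42929
Completing the square gives 225(x - 4)² + 289(y + 8)² = 42929 + 3600 + 18496 = 65025.
Dividing both sides by 65025: (x - 4)²/289 + (y + 8)²/225 = 1
Ellipse, center (4, -8), major axis horizontal; a² = 289, b² = 225.
c² = a² - b² = 289 - 225 = 64, so c = 8.
Foci lie on the horizontal axis through the center: (h ± c, k).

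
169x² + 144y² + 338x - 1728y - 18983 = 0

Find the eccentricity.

Collect terms: 169(x² + 2x) + 144(y² - 12y) = 18983
Completing the square gives 169(x + 1)² + 144(y - 6)² = 18983 + 169 + 5184 = 24336.
Divide by 24336: (x + 1)²/144 + (y - 6)²/169 = 1
Ellipse, center (-1, 6), major axis vertical; a² = 169, b² = 144.
c² = a² - b² = 25, so c = 5.
e = c/a = 5/13.

e = 5/13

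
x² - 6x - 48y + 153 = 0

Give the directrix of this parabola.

Only x is squared. Complete the square in x: (x - 3)² = 48(y - 3).
Vertex (3, 3); 4p = 48 so p = 12. Opens up.
Directrix is the horizontal line y = k − p = 3 − (12) = -9.

y = -9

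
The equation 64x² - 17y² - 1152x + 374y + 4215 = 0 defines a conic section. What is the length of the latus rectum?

17/4

Collect terms: 64(x² - 18x) -17(y² - 22y) = -4215
Complete the square: 64(x - 9)² -17(y - 11)² = -4215 + 5184 - 2057 = -1088
Divide by -1088: (y - 11)²/64 - (x - 9)²/17 = 1
Hyperbola, center (9, 11), transverse axis vertical; a² = 64, b² = 17.
Latus rectum length = 2b²/a = 2·17/8 = 17/4.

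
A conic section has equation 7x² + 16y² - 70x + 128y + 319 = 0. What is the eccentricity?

e = 3/4

Collect terms: 7(x² - 10x) + 16(y² + 8y) = -319
Complete the square: 7(x - 5)² + 16(y + 4)² = -319 + 175 + 256 = 112
Divide by 112: (x - 5)²/16 + (y + 4)²/7 = 1
Ellipse, center (5, -4), major axis horizontal; a² = 16, b² = 7.
c² = a² - b² = 9, so c = 3.
e = c/a = 3/4.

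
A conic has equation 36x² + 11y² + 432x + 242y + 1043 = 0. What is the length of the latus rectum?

22/3

Rearranging, 36(x² + 12x) + 11(y² + 22y) = -1043.
Complete the square: 36(x + 6)² + 11(y + 11)² = -1043 + 1296 + 1331 = 1584
Divide through by 1584 to get (x + 6)²/44 + (y + 11)²/144 = 1.
Ellipse, center (-6, -11), major axis vertical; a² = 144, b² = 44.
Latus rectum length = 2b²/a = 2·44/12 = 22/3.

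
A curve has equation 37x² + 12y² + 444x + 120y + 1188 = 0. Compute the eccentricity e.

Group the x- and y-terms: 37(x² + 12x) + 12(y² + 10y) = -1188
Completing the square gives 37(x + 6)² + 12(y + 5)² = -1188 + 1332 + 300 = 444.
Dividing both sides by 444: (x + 6)²/12 + (y + 5)²/37 = 1
Ellipse, center (-6, -5), major axis vertical; a² = 37, b² = 12.
c² = a² - b² = 25, so c = 5.
e = c/a = 5/√37 = 5√37/37.

e = 5√37/37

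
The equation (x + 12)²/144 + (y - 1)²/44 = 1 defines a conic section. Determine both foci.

(-22, 1) and (-2, 1)

Center (-12, 1). The larger denominator 144 sits under the x-term, so the major axis is horizontal; a² = 144, b² = 44.
c² = a² - b² = 144 - 44 = 100, so c = 10.
Foci lie on the horizontal axis through the center: (h ± c, k).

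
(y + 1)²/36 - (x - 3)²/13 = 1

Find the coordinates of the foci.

Center (3, -1). The positive term is the y-term, so the transverse axis is vertical; a² = 36, b² = 13.
c² = a² + b² = 36 + 13 = 49, so c = 7.
Foci lie on the vertical axis through the center: (h, k ± c).

(3, -8) and (3, 6)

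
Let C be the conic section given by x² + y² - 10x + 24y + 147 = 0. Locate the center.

Group: (x² - 10x) + (y² + 24y) = -147
Complete the square in x and y: (x - 5)² + (y + 12)² = -147 + 25 + 144 = 22
So (x - 5)² + (y + 12)² = 22.
Circle centered at (5, -12) with r² = 22.

(5, -12)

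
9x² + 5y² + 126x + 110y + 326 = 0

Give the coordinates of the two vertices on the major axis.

Group: 9(x² + 14x) + 5(y² + 22y) = -326
Completing the square gives 9(x + 7)² + 5(y + 11)² = -326 + 441 + 605 = 720.
Dividing both sides by 720: (x + 7)²/80 + (y + 11)²/144 = 1
Ellipse, center (-7, -11), major axis vertical; a² = 144, b² = 80.
a = 12. Vertices at (h, k ± a).

(-7, -23) and (-7, 1)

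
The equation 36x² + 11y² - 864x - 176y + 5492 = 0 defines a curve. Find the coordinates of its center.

(12, 8)

Group the x- and y-terms: 36(x² - 24x) + 11(y² - 16y) = -5492
36(x - 12)² + 11(y - 8)² = -5492 + 5184 + 704 = 396
Divide through by 396 to get (x - 12)²/11 + (y - 8)²/36 = 1.
Ellipse with center (12, 8).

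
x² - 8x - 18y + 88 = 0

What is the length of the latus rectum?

Only x is squared. Complete the square in x: (x - 4)² = 18(y - 4).
Vertex (4, 4); 4p = 18 so p = 9/2. Opens up.
Latus rectum length = |4p| = 18.

18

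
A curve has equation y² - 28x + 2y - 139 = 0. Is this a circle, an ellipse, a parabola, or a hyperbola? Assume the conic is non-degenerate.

No xy term. Coefficients of x² and y² are A = 0, C = 1.
Exactly one squared variable ⇒ parabola.

parabola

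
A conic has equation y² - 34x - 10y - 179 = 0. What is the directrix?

Only y is squared. Complete the square in y: (y - 5)² = 34(x + 6).
Vertex (-6, 5); 4p = 34 so p = 17/2. Opens right.
Directrix is the vertical line x = h − p = -6 − (17/2) = -29/2.

x = -29/2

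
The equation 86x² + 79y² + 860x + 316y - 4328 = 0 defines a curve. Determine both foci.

(-5, -2 - √7) and (-5, -2 + √7)

Collect terms: 86(x² + 10x) + 79(y² + 4y) = 4328
Completing the square gives 86(x + 5)² + 79(y + 2)² = 4328 + 2150 + 316 = 6794.
Divide by 6794: (x + 5)²/79 + (y + 2)²/86 = 1
Ellipse, center (-5, -2), major axis vertical; a² = 86, b² = 79.
c² = a² - b² = 86 - 79 = 7, so c = √7.
Foci lie on the vertical axis through the center: (h, k ± c).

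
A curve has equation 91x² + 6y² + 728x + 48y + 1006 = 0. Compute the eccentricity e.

e = √7735/91

Rearranging, 91(x² + 8x) + 6(y² + 8y) = -1006.
Complete the square: 91(x + 4)² + 6(y + 4)² = -1006 + 1456 + 96 = 546
Divide through by 546 to get (x + 4)²/6 + (y + 4)²/91 = 1.
Ellipse, center (-4, -4), major axis vertical; a² = 91, b² = 6.
c² = a² - b² = 85, so c = √85.
e = c/a = √85/√91 = √7735/91.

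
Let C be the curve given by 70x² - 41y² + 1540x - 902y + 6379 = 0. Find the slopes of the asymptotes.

√2870/41 and -√2870/41

Rearranging, 70(x² + 22x) -41(y² + 22y) = -6379.
Complete the square in x and y: 70(x + 11)² -41(y + 11)² = -6379 + 8470 - 4961 = -2870
Dividing both sides by -2870: (y + 11)²/70 - (x + 11)²/41 = 1
Hyperbola, center (-11, -11), transverse axis vertical; a² = 70, b² = 41.
For a vertical hyperbola the asymptotes have slope ±a/b.
Here that is ±√70/√41 = ±√2870/41.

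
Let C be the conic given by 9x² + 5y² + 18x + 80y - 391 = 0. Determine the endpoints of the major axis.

(-1, -20) and (-1, 4)

Collect terms: 9(x² + 2x) + 5(y² + 16y) = 391
Complete the square: 9(x + 1)² + 5(y + 8)² = 391 + 9 + 320 = 720
Divide through by 720 to get (x + 1)²/80 + (y + 8)²/144 = 1.
Ellipse, center (-1, -8), major axis vertical; a² = 144, b² = 80.
a = 12. Vertices at (h, k ± a).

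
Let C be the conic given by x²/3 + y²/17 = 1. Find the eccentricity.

e = √238/17

Center (0, 0). The larger denominator 17 sits under the y-term, so the major axis is vertical; a² = 17, b² = 3.
c² = a² - b² = 14, so c = √14.
e = c/a = √14/√17 = √238/17.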